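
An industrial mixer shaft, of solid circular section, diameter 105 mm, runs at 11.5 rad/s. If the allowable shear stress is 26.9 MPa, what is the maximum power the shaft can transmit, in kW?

70.3 kW

J = πd⁴/32 = π(0.105)⁴/32 = 1.193×10^-5 m⁴.
T_max = τ_allow·J/r = 2.69×10^7 × 1.193×10^-5 / 0.0525 = 6114 N·m.
ω = 11.5 rad/s, so P_max = T_max·ω = 7.031×10^4 W.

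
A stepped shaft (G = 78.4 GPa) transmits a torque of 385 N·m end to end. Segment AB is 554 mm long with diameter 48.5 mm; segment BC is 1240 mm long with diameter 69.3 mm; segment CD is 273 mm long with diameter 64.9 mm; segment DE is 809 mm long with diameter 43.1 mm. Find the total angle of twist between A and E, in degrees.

1.16°

J_AB = π(0.0485)⁴/32 = 5.43×10^-7 m⁴; J_BC = π(0.0693)⁴/32 = 2.26×10^-6 m⁴; J_CD = π(0.0649)⁴/32 = 1.74×10^-6 m⁴; J_DE = π(0.0431)⁴/32 = 3.39×10^-7 m⁴.
θ = (T/G)·Σ L_i/J_i = (385.0/78.4×10⁹)·(0.554/5.43×10^-7 + 1.24/2.26×10^-6 + 0.273/1.74×10^-6 + 0.809/3.39×10^-7) = 0.02019 rad.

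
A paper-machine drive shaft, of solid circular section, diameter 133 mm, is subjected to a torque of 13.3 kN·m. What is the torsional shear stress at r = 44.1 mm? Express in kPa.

J = πd⁴/32 = π(0.133)⁴/32 = 3.072×10^-5 m⁴.
Shear stress varies linearly with radius: τ = T·r/J = 13300 × 0.0441 / 3.072×10^-5 = 1.909×10^7 Pa.

19100 kPa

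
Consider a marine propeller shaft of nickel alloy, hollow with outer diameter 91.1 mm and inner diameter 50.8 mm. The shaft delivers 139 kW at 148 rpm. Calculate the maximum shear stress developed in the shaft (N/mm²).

66.9 N/mm²

ω = 2π·148/60 = 15.50 rad/s, so T = P/ω = 139×10³ / 15.50 = 8969 N·m.
J = π(d_o⁴ − d_i⁴)/32 = π(0.0911⁴ − 0.0508⁴)/32 = 6.108×10^-6 m⁴.
τ_max = T·r/J = 8969 × 0.0456 / 6.108×10^-6 = 6.688×10^7 Pa.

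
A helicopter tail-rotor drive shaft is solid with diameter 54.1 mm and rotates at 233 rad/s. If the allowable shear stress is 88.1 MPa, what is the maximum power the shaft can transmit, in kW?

638 kW

J = πd⁴/32 = π(0.0541)⁴/32 = 8.410×10^-7 m⁴.
T_max = τ_allow·J/r = 8.81×10^7 × 8.410×10^-7 / 0.0271 = 2739 N·m.
ω = 233 rad/s, so P_max = T_max·ω = 6.382×10^5 W.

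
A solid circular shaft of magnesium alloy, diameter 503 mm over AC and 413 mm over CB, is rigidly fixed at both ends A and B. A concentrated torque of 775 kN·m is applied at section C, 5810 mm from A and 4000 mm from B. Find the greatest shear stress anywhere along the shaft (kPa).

22300 kPa

Compatibility: T_A·a/J_AC = T_B·b/J_CB with T_A + T_B = T₀.
J_AC = 6.28×10^-3 m⁴, J_CB = 2.86×10^-3 m⁴, so T_A = T₀·(J_AC/a)/((J_AC/a)+(J_CB/b)) = 466800 N·m, T_B = 308200 N·m.
τ in each portion: τ_AC = 1.87×10^7 Pa, τ_CB = 2.23×10^7 Pa; maximum is in CB.
τ_max = T_CB·r/J = 308200·0.206/2.86×10^-3 = 2.228×10^7 Pa.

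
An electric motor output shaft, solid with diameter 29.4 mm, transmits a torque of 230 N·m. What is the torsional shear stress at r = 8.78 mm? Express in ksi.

3.99 ksi

J = πd⁴/32 = π(0.0294)⁴/32 = 7.335×10^-8 m⁴.
Shear stress varies linearly with radius: τ = T·r/J = 230.0 × 0.00878 / 7.335×10^-8 = 2.753×10^7 Pa.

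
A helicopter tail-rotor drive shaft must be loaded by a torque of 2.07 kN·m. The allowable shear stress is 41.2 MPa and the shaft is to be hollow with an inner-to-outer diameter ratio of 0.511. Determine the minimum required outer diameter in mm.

For a hollow shaft with d_i/d_o = 0.511: τ_max = 16T/(π d_o³ (1−k⁴)), so d_o = [16T/(π τ_allow (1−k⁴))]^(1/3) = [16·2070/(π·4.12×10^7·0.9318)]^(1/3) = 0.06500 m.

65.0 mm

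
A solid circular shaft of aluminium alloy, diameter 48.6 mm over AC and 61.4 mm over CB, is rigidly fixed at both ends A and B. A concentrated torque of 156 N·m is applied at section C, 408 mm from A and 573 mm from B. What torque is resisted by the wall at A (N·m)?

Compatibility: T_A·a/J_AC = T_B·b/J_CB with T_A + T_B = T₀.
J_AC = 5.48×10^-7 m⁴, J_CB = 1.40×10^-6 m⁴, so T_A = T₀·(J_AC/a)/((J_AC/a)+(J_CB/b)) = 55.44 N·m, T_B = 100.6 N·m.

55.4 N·m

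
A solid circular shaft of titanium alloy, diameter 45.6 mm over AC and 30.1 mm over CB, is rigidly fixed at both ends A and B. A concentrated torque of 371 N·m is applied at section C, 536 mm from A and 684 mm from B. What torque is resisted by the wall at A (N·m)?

Compatibility: T_A·a/J_AC = T_B·b/J_CB with T_A + T_B = T₀.
J_AC = 4.24×10^-7 m⁴, J_CB = 8.06×10^-8 m⁴, so T_A = T₀·(J_AC/a)/((J_AC/a)+(J_CB/b)) = 323.0 N·m, T_B = 48.05 N·m.

323 N·m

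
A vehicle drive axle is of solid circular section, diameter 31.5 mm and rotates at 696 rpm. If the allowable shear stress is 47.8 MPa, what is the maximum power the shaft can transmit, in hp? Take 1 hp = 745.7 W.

28.7 hp

J = πd⁴/32 = π(0.0315)⁴/32 = 9.666×10^-8 m⁴.
T_max = τ_allow·J/r = 4.78×10^7 × 9.666×10^-8 / 0.0158 = 293.4 N·m.
ω = 2π·696/60 = 72.88 rad/s, so P_max = T_max·ω = 2.138×10^4 W.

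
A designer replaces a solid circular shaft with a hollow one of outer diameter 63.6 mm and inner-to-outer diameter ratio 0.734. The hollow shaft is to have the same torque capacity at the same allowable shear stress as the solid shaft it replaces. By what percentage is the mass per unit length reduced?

Equal τ_max and T ⇒ the solid shaft needs d_s³ = d_o³(1−k⁴), so d_s = 63.6·(1−0.734⁴)^(1/3) = 56.73 mm.
Area ratio A_h/A_s = d_o²(1−k²)/d_s² = (1−k²)/(1−k⁴)^(2/3) = 0.5797.
Mass saving = 1 − 0.5797 = 42.0 %.

42.0 %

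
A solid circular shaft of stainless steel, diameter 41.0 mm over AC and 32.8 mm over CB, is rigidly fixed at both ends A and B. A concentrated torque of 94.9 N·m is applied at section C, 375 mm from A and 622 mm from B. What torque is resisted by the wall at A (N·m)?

76.1 N·m

Compatibility: T_A·a/J_AC = T_B·b/J_CB with T_A + T_B = T₀.
J_AC = 2.77×10^-7 m⁴, J_CB = 1.14×10^-7 m⁴, so T_A = T₀·(J_AC/a)/((J_AC/a)+(J_CB/b)) = 76.11 N·m, T_B = 18.79 N·m.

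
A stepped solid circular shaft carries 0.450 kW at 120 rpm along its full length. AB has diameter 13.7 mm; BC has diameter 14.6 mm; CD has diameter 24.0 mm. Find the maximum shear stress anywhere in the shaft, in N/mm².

ω = 2π·120/60 = 12.57 rad/s, so T = P/ω = 0.450×10³ / 12.57 = 35.81 N·m.
Under the same torque, τ_max = 16T/(πd³) is largest where d is smallest — segment AB (d = 13.7 mm).
τ_max = 16·35.81/(π·(0.0137)³) = 7.093×10^7 Pa.

70.9 N/mm²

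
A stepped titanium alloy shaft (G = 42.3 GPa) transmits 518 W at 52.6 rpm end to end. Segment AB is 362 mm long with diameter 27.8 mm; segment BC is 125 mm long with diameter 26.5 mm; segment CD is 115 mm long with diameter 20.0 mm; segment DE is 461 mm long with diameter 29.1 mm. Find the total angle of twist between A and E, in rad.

0.0503 rad

ω = 2π·52.6/60 = 5.508 rad/s, so T = P/ω = 518 / 5.508 = 94.04 N·m.
J_AB = π(0.0278)⁴/32 = 5.86×10^-8 m⁴; J_BC = π(0.0265)⁴/32 = 4.84×10^-8 m⁴; J_CD = π(0.0200)⁴/32 = 1.57×10^-8 m⁴; J_DE = π(0.0291)⁴/32 = 7.04×10^-8 m⁴.
θ = (T/G)·Σ L_i/J_i = (94.04/42.3×10⁹)·(0.362/5.86×10^-8 + 0.125/4.84×10^-8 + 0.115/1.57×10^-8 + 0.461/7.04×10^-8) = 0.05030 rad.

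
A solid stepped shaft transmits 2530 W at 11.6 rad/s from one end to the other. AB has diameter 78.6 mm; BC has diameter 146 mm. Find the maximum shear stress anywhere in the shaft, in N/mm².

ω = 11.6 rad/s, so T = P/ω = 2530 / 11.60 = 218.1 N·m.
Under the same torque, τ_max = 16T/(πd³) is largest where d is smallest — segment AB (d = 78.6 mm).
τ_max = 16·218.1/(π·(0.0786)³) = 2.288×10^6 Pa.

2.29 N/mm²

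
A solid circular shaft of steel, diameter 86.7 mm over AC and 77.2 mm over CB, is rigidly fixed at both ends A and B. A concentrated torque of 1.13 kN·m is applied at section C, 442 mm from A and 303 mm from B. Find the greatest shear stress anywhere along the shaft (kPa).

Compatibility: T_A·a/J_AC = T_B·b/J_CB with T_A + T_B = T₀.
J_AC = 5.55×10^-6 m⁴, J_CB = 3.49×10^-6 m⁴, so T_A = T₀·(J_AC/a)/((J_AC/a)+(J_CB/b)) = 589.5 N·m, T_B = 540.5 N·m.
τ in each portion: τ_AC = 4.61×10^6 Pa, τ_CB = 5.98×10^6 Pa; maximum is in CB.
τ_max = T_CB·r/J = 540.5·0.0386/3.49×10^-6 = 5.983×10^6 Pa.

5980 kPa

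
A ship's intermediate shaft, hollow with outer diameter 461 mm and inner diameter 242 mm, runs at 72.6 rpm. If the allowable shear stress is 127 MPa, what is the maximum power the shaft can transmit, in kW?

J = π(d_o⁴ − d_i⁴)/32 = π(0.461⁴ − 0.242⁴)/32 = 4.097×10^-3 m⁴.
T_max = τ_allow·J/r = 1.27×10^8 × 4.097×10^-3 / 0.231 = 2.258e6 N·m.
ω = 2π·72.6/60 = 7.603 rad/s, so P_max = T_max·ω = 1.716×10^7 W.

17200 kW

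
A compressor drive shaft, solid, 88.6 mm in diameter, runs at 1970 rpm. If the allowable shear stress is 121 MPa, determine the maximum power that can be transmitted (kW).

3410 kW

J = πd⁴/32 = π(0.0886)⁴/32 = 6.050×10^-6 m⁴.
T_max = τ_allow·J/r = 1.21×10^8 × 6.050×10^-6 / 0.0443 = 16520 N·m.
ω = 2π·1970/60 = 206.3 rad/s, so P_max = T_max·ω = 3.409×10^6 W.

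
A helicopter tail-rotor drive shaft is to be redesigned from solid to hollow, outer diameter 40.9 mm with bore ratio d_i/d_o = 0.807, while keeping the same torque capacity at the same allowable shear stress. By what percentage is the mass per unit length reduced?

Equal τ_max and T ⇒ the solid shaft needs d_s³ = d_o³(1−k⁴), so d_s = 40.9·(1−0.807⁴)^(1/3) = 34.03 mm.
Area ratio A_h/A_s = d_o²(1−k²)/d_s² = (1−k²)/(1−k⁴)^(2/3) = 0.5038.
Mass saving = 1 − 0.5038 = 49.6 %.

49.6 %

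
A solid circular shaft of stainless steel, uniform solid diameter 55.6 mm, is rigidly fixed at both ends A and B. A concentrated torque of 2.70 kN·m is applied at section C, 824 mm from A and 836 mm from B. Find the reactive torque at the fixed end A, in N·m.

1360 N·m

With uniform GJ and both ends fixed, compatibility θ_AC = θ_CB gives T_A·a = T_B·b, together with T_A + T_B = T₀.
T_A = T₀·b/(a+b) = 2700·836/1660 = 1360 N·m; T_B = 1340 N·m.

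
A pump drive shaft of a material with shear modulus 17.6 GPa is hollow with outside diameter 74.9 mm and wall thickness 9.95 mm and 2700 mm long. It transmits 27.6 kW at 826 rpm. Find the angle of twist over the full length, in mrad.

22.3 mrad

ω = 2π·826/60 = 86.50 rad/s, so T = P/ω = 27.6×10³ / 86.50 = 319.1 N·m.
J = π(d_o⁴ − d_i⁴)/32 = π(0.0749⁴ − 0.0550⁴)/32 = 2.191×10^-6 m⁴.
θ = T·L/(G·J) = 319.1 × 2.70 / (17.6×10⁹ × 2.191×10^-6) = 0.02234 rad.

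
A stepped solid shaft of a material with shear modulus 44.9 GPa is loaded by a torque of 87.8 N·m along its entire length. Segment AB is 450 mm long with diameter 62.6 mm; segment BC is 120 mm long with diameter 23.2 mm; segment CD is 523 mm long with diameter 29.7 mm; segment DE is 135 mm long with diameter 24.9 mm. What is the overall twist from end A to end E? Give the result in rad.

0.0292 rad

J_AB = π(0.0626)⁴/32 = 1.51×10^-6 m⁴; J_BC = π(0.0232)⁴/32 = 2.84×10^-8 m⁴; J_CD = π(0.0297)⁴/32 = 7.64×10^-8 m⁴; J_DE = π(0.0249)⁴/32 = 3.77×10^-8 m⁴.
θ = (T/G)·Σ L_i/J_i = (87.80/44.9×10⁹)·(0.450/1.51×10^-6 + 0.120/2.84×10^-8 + 0.523/7.64×10^-8 + 0.135/3.77×10^-8) = 0.02922 rad.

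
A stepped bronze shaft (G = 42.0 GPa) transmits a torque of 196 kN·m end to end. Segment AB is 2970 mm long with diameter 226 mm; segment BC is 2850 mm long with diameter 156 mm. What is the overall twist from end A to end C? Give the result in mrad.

283 mrad

J_AB = π(0.226)⁴/32 = 2.56×10^-4 m⁴; J_BC = π(0.156)⁴/32 = 5.81×10^-5 m⁴.
θ = (T/G)·Σ L_i/J_i = (196000/42.0×10⁹)·(2.97/2.56×10^-4 + 2.85/5.81×10^-5) = 0.2829 rad.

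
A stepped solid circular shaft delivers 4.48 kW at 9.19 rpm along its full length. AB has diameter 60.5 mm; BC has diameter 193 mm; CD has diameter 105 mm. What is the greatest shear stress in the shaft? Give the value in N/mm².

ω = 2π·9.19/60 = 0.9624 rad/s, so T = P/ω = 4.48×10³ / 0.9624 = 4655 N·m.
Under the same torque, τ_max = 16T/(πd³) is largest where d is smallest — segment AB (d = 60.5 mm).
τ_max = 16·4655/(π·(0.0605)³) = 1.071×10^8 Pa.

107 N/mm²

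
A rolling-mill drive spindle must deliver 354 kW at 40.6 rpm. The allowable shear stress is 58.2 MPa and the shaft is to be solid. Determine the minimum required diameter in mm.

194 mm

ω = 2π·40.6/60 = 4.252 rad/s, so T = P/ω = 354×10³ / 4.252 = 83260 N·m.
For a solid shaft τ_max = 16T/(πd³), so d = (16T/(π τ_allow))^(1/3) = (16·83260/(π·5.82×10^7))^(1/3) = 0.1939 m.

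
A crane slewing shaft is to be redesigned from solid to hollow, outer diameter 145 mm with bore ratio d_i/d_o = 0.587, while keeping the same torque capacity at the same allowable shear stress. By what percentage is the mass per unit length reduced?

28.7 %

Equal τ_max and T ⇒ the solid shaft needs d_s³ = d_o³(1−k⁴), so d_s = 145·(1−0.587⁴)^(1/3) = 139.0 mm.
Area ratio A_h/A_s = d_o²(1−k²)/d_s² = (1−k²)/(1−k⁴)^(2/3) = 0.7131.
Mass saving = 1 − 0.7131 = 28.7 %.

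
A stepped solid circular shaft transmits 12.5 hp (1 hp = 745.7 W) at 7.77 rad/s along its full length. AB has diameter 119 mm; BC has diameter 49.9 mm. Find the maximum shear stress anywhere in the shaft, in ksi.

7.13 ksi

ω = 7.77 rad/s, so T = P/ω = 12.5×745.7 / 7.770 = 1200 N·m.
Under the same torque, τ_max = 16T/(πd³) is largest where d is smallest — segment BC (d = 49.9 mm).
τ_max = 16·1200/(π·(0.0499)³) = 4.917×10^7 Pa.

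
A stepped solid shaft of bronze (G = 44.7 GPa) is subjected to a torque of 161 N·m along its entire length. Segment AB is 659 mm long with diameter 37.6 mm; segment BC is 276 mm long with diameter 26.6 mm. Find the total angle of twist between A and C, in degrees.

J_AB = π(0.0376)⁴/32 = 1.96×10^-7 m⁴; J_BC = π(0.0266)⁴/32 = 4.92×10^-8 m⁴.
θ = (T/G)·Σ L_i/J_i = (161.0/44.7×10⁹)·(0.659/1.96×10^-7 + 0.276/4.92×10^-8) = 0.03232 rad.

1.85°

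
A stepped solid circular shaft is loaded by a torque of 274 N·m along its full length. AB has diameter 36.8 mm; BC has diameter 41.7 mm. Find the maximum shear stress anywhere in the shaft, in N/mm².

28.0 N/mm²

Under the same torque, τ_max = 16T/(πd³) is largest where d is smallest — segment AB (d = 36.8 mm).
τ_max = 16·274.0/(π·(0.0368)³) = 2.800×10^7 Pa.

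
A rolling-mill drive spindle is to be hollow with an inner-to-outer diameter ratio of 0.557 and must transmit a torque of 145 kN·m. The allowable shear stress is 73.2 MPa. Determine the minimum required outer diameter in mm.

223 mm

For a hollow shaft with d_i/d_o = 0.557: τ_max = 16T/(π d_o³ (1−k⁴)), so d_o = [16T/(π τ_allow (1−k⁴))]^(1/3) = [16·145000/(π·7.32×10^7·0.9037)]^(1/3) = 0.2235 m.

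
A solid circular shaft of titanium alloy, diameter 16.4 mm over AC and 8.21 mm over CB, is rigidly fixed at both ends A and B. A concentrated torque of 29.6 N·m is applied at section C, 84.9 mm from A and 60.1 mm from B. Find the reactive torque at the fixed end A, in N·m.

Compatibility: T_A·a/J_AC = T_B·b/J_CB with T_A + T_B = T₀.
J_AC = 7.10×10^-9 m⁴, J_CB = 4.46×10^-10 m⁴, so T_A = T₀·(J_AC/a)/((J_AC/a)+(J_CB/b)) = 27.19 N·m, T_B = 2.412 N·m.

27.2 N·m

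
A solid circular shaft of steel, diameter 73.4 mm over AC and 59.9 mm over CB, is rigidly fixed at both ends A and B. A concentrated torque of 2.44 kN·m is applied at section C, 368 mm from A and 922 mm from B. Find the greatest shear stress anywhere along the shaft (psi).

3870 psi

Compatibility: T_A·a/J_AC = T_B·b/J_CB with T_A + T_B = T₀.
J_AC = 2.85×10^-6 m⁴, J_CB = 1.26×10^-6 m⁴, so T_A = T₀·(J_AC/a)/((J_AC/a)+(J_CB/b)) = 2073 N·m, T_B = 367.0 N·m.
τ in each portion: τ_AC = 2.67×10^7 Pa, τ_CB = 8.70×10^6 Pa; maximum is in AC.
τ_max = T_AC·r/J = 2073·0.0367/2.85×10^-6 = 2.670×10^7 Pa.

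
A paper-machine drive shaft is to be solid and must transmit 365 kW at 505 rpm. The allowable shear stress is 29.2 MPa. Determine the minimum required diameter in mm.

ω = 2π·505/60 = 52.88 rad/s, so T = P/ω = 365×10³ / 52.88 = 6902 N·m.
For a solid shaft τ_max = 16T/(πd³), so d = (16T/(π τ_allow))^(1/3) = (16·6902/(π·2.92×10^7))^(1/3) = 0.1064 m.

106 mm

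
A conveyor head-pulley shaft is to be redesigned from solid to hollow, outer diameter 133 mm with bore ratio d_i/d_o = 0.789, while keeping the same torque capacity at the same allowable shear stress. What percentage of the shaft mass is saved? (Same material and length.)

47.7 %

Equal τ_max and T ⇒ the solid shaft needs d_s³ = d_o³(1−k⁴), so d_s = 133·(1−0.789⁴)^(1/3) = 112.9 mm.
Area ratio A_h/A_s = d_o²(1−k²)/d_s² = (1−k²)/(1−k⁴)^(2/3) = 0.5234.
Mass saving = 1 − 0.5234 = 47.7 %.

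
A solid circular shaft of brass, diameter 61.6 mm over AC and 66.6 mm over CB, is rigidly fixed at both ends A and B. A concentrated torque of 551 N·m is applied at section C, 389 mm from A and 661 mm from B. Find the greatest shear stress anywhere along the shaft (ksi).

0.965 ksi

Compatibility: T_A·a/J_AC = T_B·b/J_CB with T_A + T_B = T₀.
J_AC = 1.41×10^-6 m⁴, J_CB = 1.93×10^-6 m⁴, so T_A = T₀·(J_AC/a)/((J_AC/a)+(J_CB/b)) = 305.4 N·m, T_B = 245.6 N·m.
τ in each portion: τ_AC = 6.65×10^6 Pa, τ_CB = 4.23×10^6 Pa; maximum is in AC.
τ_max = T_AC·r/J = 305.4·0.0308/1.41×10^-6 = 6.654×10^6 Pa.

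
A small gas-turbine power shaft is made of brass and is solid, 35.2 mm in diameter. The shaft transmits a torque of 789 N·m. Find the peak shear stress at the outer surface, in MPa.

92.1 MPa

J = πd⁴/32 = π(0.0352)⁴/32 = 1.507×10^-7 m⁴.
τ_max = T·r/J = 789.0 × 0.0176 / 1.507×10^-7 = 9.213×10^7 Pa.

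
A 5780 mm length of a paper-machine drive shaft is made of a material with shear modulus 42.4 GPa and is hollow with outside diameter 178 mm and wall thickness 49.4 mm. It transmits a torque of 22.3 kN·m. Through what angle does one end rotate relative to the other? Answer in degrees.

1.84°

J = π(d_o⁴ − d_i⁴)/32 = π(0.178⁴ − 0.0792⁴)/32 = 9.469×10^-5 m⁴.
θ = T·L/(G·J) = 22300 × 5.78 / (42.4×10⁹ × 9.469×10^-5) = 0.03210 rad.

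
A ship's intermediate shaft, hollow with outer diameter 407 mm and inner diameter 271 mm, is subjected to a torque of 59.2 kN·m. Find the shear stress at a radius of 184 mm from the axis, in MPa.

J = π(d_o⁴ − d_i⁴)/32 = π(0.407⁴ − 0.271⁴)/32 = 2.164×10^-3 m⁴.
Shear stress varies linearly with radius: τ = T·r/J = 59200 × 0.184 / 2.164×10^-3 = 5.033×10^6 Pa.

5.03 MPa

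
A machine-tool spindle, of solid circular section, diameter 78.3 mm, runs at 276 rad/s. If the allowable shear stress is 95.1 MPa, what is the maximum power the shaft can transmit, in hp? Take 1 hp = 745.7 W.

3320 hp

J = πd⁴/32 = π(0.0783)⁴/32 = 3.690×10^-6 m⁴.
T_max = τ_allow·J/r = 9.51×10^7 × 3.690×10^-6 / 0.0391 = 8964 N·m.
ω = 276 rad/s, so P_max = T_max·ω = 2.474×10^6 W.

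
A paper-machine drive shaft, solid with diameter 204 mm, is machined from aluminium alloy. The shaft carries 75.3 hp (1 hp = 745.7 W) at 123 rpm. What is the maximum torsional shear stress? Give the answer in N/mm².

2.62 N/mm²

ω = 2π·123/60 = 12.88 rad/s, so T = P/ω = 75.3×745.7 / 12.88 = 4359 N·m.
J = πd⁴/32 = π(0.204)⁴/32 = 1.700×10^-4 m⁴.
τ_max = T·r/J = 4359 × 0.102 / 1.700×10^-4 = 2.615×10^6 Pa.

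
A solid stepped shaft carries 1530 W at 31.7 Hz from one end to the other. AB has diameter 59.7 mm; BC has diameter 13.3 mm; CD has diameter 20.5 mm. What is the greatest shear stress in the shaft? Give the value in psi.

ω = 2π·31.7 = 199.2 rad/s, so T = P/ω = 1530 / 199.2 = 7.682 N·m.
Under the same torque, τ_max = 16T/(πd³) is largest where d is smallest — segment BC (d = 13.3 mm).
τ_max = 16·7.682/(π·(0.0133)³) = 1.663×10^7 Pa.

2410 psi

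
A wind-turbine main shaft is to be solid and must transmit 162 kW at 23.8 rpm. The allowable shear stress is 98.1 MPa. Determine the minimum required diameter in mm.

150 mm

ω = 2π·23.8/60 = 2.492 rad/s, so T = P/ω = 162×10³ / 2.492 = 65000 N·m.
For a solid shaft τ_max = 16T/(πd³), so d = (16T/(π τ_allow))^(1/3) = (16·65000/(π·9.81×10^7))^(1/3) = 0.1500 m.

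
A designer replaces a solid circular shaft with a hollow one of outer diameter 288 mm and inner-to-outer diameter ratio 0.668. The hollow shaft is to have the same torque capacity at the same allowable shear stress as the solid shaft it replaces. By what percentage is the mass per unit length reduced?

35.8 %

Equal τ_max and T ⇒ the solid shaft needs d_s³ = d_o³(1−k⁴), so d_s = 288·(1−0.668⁴)^(1/3) = 267.5 mm.
Area ratio A_h/A_s = d_o²(1−k²)/d_s² = (1−k²)/(1−k⁴)^(2/3) = 0.6421.
Mass saving = 1 − 0.6421 = 35.8 %.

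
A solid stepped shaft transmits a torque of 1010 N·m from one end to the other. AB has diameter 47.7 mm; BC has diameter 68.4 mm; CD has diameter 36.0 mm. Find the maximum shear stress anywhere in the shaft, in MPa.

Under the same torque, τ_max = 16T/(πd³) is largest where d is smallest — segment CD (d = 36.0 mm).
τ_max = 16·1010/(π·(0.0360)³) = 1.103×10^8 Pa.

110 MPa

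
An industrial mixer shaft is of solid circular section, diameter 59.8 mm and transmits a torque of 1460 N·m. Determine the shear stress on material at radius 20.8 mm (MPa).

J = πd⁴/32 = π(0.0598)⁴/32 = 1.255×10^-6 m⁴.
Shear stress varies linearly with radius: τ = T·r/J = 1460 × 0.0208 / 1.255×10^-6 = 2.419×10^7 Pa.

24.2 MPa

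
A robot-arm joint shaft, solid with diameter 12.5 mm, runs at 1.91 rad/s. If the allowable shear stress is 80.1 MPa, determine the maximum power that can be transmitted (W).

J = πd⁴/32 = π(0.0125)⁴/32 = 2.397×10^-9 m⁴.
T_max = τ_allow·J/r = 8.01×10^7 × 2.397×10^-9 / 0.00625 = 30.72 N·m.
ω = 1.91 rad/s, so P_max = T_max·ω = 58.67 W.

58.7 W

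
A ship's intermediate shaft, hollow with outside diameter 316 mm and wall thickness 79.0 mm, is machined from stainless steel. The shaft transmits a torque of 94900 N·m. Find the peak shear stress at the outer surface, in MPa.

16.3 MPa

J = π(d_o⁴ − d_i⁴)/32 = π(0.316⁴ − 0.158⁴)/32 = 9.177×10^-4 m⁴.
τ_max = T·r/J = 94900 × 0.158 / 9.177×10^-4 = 1.634×10^7 Pa.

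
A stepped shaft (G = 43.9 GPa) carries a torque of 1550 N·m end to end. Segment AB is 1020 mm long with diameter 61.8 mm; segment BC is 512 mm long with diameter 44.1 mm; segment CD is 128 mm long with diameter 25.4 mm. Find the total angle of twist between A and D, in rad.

0.184 rad

J_AB = π(0.0618)⁴/32 = 1.43×10^-6 m⁴; J_BC = π(0.0441)⁴/32 = 3.71×10^-7 m⁴; J_CD = π(0.0254)⁴/32 = 4.09×10^-8 m⁴.
θ = (T/G)·Σ L_i/J_i = (1550/43.9×10⁹)·(1.02/1.43×10^-6 + 0.512/3.71×10^-7 + 0.128/4.09×10^-8) = 0.1844 rad.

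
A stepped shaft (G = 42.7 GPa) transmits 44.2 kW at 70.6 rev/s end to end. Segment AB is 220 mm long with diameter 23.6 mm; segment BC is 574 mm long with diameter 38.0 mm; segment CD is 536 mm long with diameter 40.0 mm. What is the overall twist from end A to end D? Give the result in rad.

0.0284 rad

ω = 2π·70.6 = 443.6 rad/s, so T = P/ω = 44.2×10³ / 443.6 = 99.64 N·m.
J_AB = π(0.0236)⁴/32 = 3.05×10^-8 m⁴; J_BC = π(0.0380)⁴/32 = 2.05×10^-7 m⁴; J_CD = π(0.0400)⁴/32 = 2.51×10^-7 m⁴.
θ = (T/G)·Σ L_i/J_i = (99.64/42.7×10⁹)·(0.220/3.05×10^-8 + 0.574/2.05×10^-7 + 0.536/2.51×10^-7) = 0.02838 rad.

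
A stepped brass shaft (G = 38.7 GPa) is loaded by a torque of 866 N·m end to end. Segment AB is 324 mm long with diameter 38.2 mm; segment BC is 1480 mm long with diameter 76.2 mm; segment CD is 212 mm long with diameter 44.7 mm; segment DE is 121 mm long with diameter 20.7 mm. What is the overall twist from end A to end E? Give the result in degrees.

J_AB = π(0.0382)⁴/32 = 2.09×10^-7 m⁴; J_BC = π(0.0762)⁴/32 = 3.31×10^-6 m⁴; J_CD = π(0.0447)⁴/32 = 3.92×10^-7 m⁴; J_DE = π(0.0207)⁴/32 = 1.80×10^-8 m⁴.
θ = (T/G)·Σ L_i/J_i = (866.0/38.7×10⁹)·(0.324/2.09×10^-7 + 1.48/3.31×10^-6 + 0.212/3.92×10^-7 + 0.121/1.80×10^-8) = 0.2070 rad.

11.9°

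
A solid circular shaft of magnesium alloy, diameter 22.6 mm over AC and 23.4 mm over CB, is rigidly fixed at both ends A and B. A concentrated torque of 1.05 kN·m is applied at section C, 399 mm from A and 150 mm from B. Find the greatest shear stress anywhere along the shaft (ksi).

45.6 ksi

Compatibility: T_A·a/J_AC = T_B·b/J_CB with T_A + T_B = T₀.
J_AC = 2.56×10^-8 m⁴, J_CB = 2.94×10^-8 m⁴, so T_A = T₀·(J_AC/a)/((J_AC/a)+(J_CB/b)) = 258.8 N·m, T_B = 791.2 N·m.
τ in each portion: τ_AC = 1.14×10^8 Pa, τ_CB = 3.14×10^8 Pa; maximum is in CB.
τ_max = T_CB·r/J = 791.2·0.0117/2.94×10^-8 = 3.145×10^8 Pa.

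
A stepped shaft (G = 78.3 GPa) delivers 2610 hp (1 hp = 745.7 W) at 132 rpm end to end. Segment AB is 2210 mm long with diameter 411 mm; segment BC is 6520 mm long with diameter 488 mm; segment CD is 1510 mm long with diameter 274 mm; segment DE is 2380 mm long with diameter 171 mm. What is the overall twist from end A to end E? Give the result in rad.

ω = 2π·132/60 = 13.82 rad/s, so T = P/ω = 2610×745.7 / 13.82 = 140800 N·m.
J_AB = π(0.411)⁴/32 = 2.80×10^-3 m⁴; J_BC = π(0.488)⁴/32 = 5.57×10^-3 m⁴; J_CD = π(0.274)⁴/32 = 5.53×10^-4 m⁴; J_DE = π(0.171)⁴/32 = 8.39×10^-5 m⁴.
θ = (T/G)·Σ L_i/J_i = (140800/78.3×10⁹)·(2.21/2.80×10^-3 + 6.52/5.57×10^-3 + 1.51/5.53×10^-4 + 2.38/8.39×10^-5) = 0.05942 rad.

0.0594 rad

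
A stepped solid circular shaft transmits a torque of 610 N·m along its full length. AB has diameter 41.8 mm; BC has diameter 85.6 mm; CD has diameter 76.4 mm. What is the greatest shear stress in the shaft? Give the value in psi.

Under the same torque, τ_max = 16T/(πd³) is largest where d is smallest — segment AB (d = 41.8 mm).
τ_max = 16·610.0/(π·(0.0418)³) = 4.254×10^7 Pa.

6170 psi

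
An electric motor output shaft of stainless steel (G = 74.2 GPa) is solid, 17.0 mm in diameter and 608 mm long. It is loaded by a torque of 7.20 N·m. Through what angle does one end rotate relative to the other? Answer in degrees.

0.412°

J = πd⁴/32 = π(0.0170)⁴/32 = 8.200×10^-9 m⁴.
θ = T·L/(G·J) = 7.200 × 0.608 / (74.2×10⁹ × 8.200×10^-9) = 7.195×10^-3 rad.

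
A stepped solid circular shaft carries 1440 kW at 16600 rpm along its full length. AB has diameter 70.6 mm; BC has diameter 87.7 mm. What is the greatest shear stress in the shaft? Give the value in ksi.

ω = 2π·16600/60 = 1738 rad/s, so T = P/ω = 1440×10³ / 1738 = 828.4 N·m.
Under the same torque, τ_max = 16T/(πd³) is largest where d is smallest — segment AB (d = 70.6 mm).
τ_max = 16·828.4/(π·(0.0706)³) = 1.199×10^7 Pa.

1.74 ksi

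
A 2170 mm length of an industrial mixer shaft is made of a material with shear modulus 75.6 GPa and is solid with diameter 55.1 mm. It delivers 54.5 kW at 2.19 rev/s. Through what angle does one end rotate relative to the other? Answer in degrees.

7.20°

ω = 2π·2.19 = 13.76 rad/s, so T = P/ω = 54.5×10³ / 13.76 = 3961 N·m.
J = πd⁴/32 = π(0.0551)⁴/32 = 9.049×10^-7 m⁴.
θ = T·L/(G·J) = 3961 × 2.17 / (75.6×10⁹ × 9.049×10^-7) = 0.1256 rad.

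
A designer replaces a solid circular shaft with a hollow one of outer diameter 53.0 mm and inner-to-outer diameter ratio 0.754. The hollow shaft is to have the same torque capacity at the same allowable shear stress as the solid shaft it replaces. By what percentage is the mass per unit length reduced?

44.0 %

Equal τ_max and T ⇒ the solid shaft needs d_s³ = d_o³(1−k⁴), so d_s = 53.0·(1−0.754⁴)^(1/3) = 46.53 mm.
Area ratio A_h/A_s = d_o²(1−k²)/d_s² = (1−k²)/(1−k⁴)^(2/3) = 0.5598.
Mass saving = 1 − 0.5598 = 44.0 %.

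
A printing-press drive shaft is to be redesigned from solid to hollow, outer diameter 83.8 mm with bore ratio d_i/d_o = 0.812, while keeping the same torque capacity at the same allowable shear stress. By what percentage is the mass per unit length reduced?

Equal τ_max and T ⇒ the solid shaft needs d_s³ = d_o³(1−k⁴), so d_s = 83.8·(1−0.812⁴)^(1/3) = 69.29 mm.
Area ratio A_h/A_s = d_o²(1−k²)/d_s² = (1−k²)/(1−k⁴)^(2/3) = 0.4983.
Mass saving = 1 − 0.4983 = 50.2 %.

50.2 %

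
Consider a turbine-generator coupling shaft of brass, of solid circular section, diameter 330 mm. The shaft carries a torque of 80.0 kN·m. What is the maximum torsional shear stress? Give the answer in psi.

J = πd⁴/32 = π(0.330)⁴/32 = 1.164×10^-3 m⁴.
τ_max = T·r/J = 80000 × 0.165 / 1.164×10^-3 = 1.134×10^7 Pa.

1640 psi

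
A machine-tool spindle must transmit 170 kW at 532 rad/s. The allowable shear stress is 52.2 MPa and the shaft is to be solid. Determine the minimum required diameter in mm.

ω = 532 rad/s, so T = P/ω = 170×10³ / 532.0 = 319.5 N·m.
For a solid shaft τ_max = 16T/(πd³), so d = (16T/(π τ_allow))^(1/3) = (16·319.5/(π·5.22×10^7))^(1/3) = 0.03147 m.

31.5 mm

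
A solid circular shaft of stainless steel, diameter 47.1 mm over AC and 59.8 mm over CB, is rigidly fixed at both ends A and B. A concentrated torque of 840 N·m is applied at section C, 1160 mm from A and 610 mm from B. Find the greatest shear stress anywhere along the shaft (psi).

2410 psi

Compatibility: T_A·a/J_AC = T_B·b/J_CB with T_A + T_B = T₀.
J_AC = 4.83×10^-7 m⁴, J_CB = 1.26×10^-6 m⁴, so T_A = T₀·(J_AC/a)/((J_AC/a)+(J_CB/b)) = 141.4 N·m, T_B = 698.6 N·m.
τ in each portion: τ_AC = 6.89×10^6 Pa, τ_CB = 1.66×10^7 Pa; maximum is in CB.
τ_max = T_CB·r/J = 698.6·0.0299/1.26×10^-6 = 1.664×10^7 Pa.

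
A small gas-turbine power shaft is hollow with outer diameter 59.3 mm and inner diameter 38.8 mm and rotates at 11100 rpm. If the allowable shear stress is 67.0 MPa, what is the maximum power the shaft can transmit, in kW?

2600 kW

J = π(d_o⁴ − d_i⁴)/32 = π(0.0593⁴ − 0.0388⁴)/32 = 9.915×10^-7 m⁴.
T_max = τ_allow·J/r = 6.70×10^7 × 9.915×10^-7 / 0.0296 = 2240 N·m.
ω = 2π·11100/60 = 1162 rad/s, so P_max = T_max·ω = 2.604×10^6 W.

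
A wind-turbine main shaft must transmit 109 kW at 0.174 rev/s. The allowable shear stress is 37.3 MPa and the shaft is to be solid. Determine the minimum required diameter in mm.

ω = 2π·0.174 = 1.093 rad/s, so T = P/ω = 109×10³ / 1.093 = 99700 N·m.
For a solid shaft τ_max = 16T/(πd³), so d = (16T/(π τ_allow))^(1/3) = (16·99700/(π·3.73×10^7))^(1/3) = 0.2388 m.

239 mm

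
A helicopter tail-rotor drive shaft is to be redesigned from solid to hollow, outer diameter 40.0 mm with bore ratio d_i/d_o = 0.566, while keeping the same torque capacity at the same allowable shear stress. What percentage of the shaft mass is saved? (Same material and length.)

Equal τ_max and T ⇒ the solid shaft needs d_s³ = d_o³(1−k⁴), so d_s = 40.0·(1−0.566⁴)^(1/3) = 38.58 mm.
Area ratio A_h/A_s = d_o²(1−k²)/d_s² = (1−k²)/(1−k⁴)^(2/3) = 0.7305.
Mass saving = 1 − 0.7305 = 26.9 %.

26.9 %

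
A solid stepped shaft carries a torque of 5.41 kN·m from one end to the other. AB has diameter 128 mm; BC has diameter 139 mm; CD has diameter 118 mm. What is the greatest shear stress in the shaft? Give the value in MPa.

Under the same torque, τ_max = 16T/(πd³) is largest where d is smallest — segment CD (d = 118 mm).
τ_max = 16·5410/(π·(0.118)³) = 1.677×10^7 Pa.

16.8 MPa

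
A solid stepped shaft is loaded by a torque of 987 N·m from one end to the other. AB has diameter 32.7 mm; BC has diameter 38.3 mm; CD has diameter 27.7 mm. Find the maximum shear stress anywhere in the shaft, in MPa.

237 MPa

Under the same torque, τ_max = 16T/(πd³) is largest where d is smallest — segment CD (d = 27.7 mm).
τ_max = 16·987.0/(π·(0.0277)³) = 2.365×10^8 Pa.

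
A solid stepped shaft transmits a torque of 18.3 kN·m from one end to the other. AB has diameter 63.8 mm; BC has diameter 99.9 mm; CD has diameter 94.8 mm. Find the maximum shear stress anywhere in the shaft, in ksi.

Under the same torque, τ_max = 16T/(πd³) is largest where d is smallest — segment AB (d = 63.8 mm).
τ_max = 16·18300/(π·(0.0638)³) = 3.589×10^8 Pa.

52.1 ksi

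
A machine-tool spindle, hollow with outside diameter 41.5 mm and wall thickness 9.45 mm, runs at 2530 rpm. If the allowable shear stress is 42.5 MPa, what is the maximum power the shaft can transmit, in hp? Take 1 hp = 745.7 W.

193 hp

J = π(d_o⁴ − d_i⁴)/32 = π(0.0415⁴ − 0.0226⁴)/32 = 2.656×10^-7 m⁴.
T_max = τ_allow·J/r = 4.25×10^7 × 2.656×10^-7 / 0.0208 = 544.0 N·m.
ω = 2π·2530/60 = 264.9 rad/s, so P_max = T_max·ω = 1.441×10^5 W.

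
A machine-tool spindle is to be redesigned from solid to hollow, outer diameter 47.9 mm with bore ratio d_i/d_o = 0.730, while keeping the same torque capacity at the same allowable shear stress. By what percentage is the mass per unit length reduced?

41.6 %

Equal τ_max and T ⇒ the solid shaft needs d_s³ = d_o³(1−k⁴), so d_s = 47.9·(1−0.730⁴)^(1/3) = 42.85 mm.
Area ratio A_h/A_s = d_o²(1−k²)/d_s² = (1−k²)/(1−k⁴)^(2/3) = 0.5836.
Mass saving = 1 − 0.5836 = 41.6 %.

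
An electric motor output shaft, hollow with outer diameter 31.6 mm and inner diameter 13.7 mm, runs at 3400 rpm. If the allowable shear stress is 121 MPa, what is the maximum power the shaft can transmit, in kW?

J = π(d_o⁴ − d_i⁴)/32 = π(0.0316⁴ − 0.0137⁴)/32 = 9.443×10^-8 m⁴.
T_max = τ_allow·J/r = 1.21×10^8 × 9.443×10^-8 / 0.0158 = 723.2 N·m.
ω = 2π·3400/60 = 356.0 rad/s, so P_max = T_max·ω = 2.575×10^5 W.

257 kW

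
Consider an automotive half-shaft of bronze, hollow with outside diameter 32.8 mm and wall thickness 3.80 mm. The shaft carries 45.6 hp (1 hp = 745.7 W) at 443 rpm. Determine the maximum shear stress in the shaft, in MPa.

162 MPa

ω = 2π·443/60 = 46.39 rad/s, so T = P/ω = 45.6×745.7 / 46.39 = 733.0 N·m.
J = π(d_o⁴ − d_i⁴)/32 = π(0.0328⁴ − 0.0252⁴)/32 = 7.404×10^-8 m⁴.
τ_max = T·r/J = 733.0 × 0.0164 / 7.404×10^-8 = 1.624×10^8 Pa.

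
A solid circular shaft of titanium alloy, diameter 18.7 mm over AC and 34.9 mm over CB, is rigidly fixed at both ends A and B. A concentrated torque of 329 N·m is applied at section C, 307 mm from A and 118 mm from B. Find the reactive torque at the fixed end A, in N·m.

10.1 N·m

Compatibility: T_A·a/J_AC = T_B·b/J_CB with T_A + T_B = T₀.
J_AC = 1.20×10^-8 m⁴, J_CB = 1.46×10^-7 m⁴, so T_A = T₀·(J_AC/a)/((J_AC/a)+(J_CB/b)) = 10.10 N·m, T_B = 318.9 N·m.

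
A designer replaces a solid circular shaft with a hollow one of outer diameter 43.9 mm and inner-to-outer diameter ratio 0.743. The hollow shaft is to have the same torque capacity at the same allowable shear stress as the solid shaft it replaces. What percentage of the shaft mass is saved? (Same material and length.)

42.9 %

Equal τ_max and T ⇒ the solid shaft needs d_s³ = d_o³(1−k⁴), so d_s = 43.9·(1−0.743⁴)^(1/3) = 38.89 mm.
Area ratio A_h/A_s = d_o²(1−k²)/d_s² = (1−k²)/(1−k⁴)^(2/3) = 0.5708.
Mass saving = 1 − 0.5708 = 42.9 %.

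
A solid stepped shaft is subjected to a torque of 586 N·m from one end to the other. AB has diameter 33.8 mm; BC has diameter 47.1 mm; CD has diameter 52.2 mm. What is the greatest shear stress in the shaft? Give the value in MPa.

77.3 MPa

Under the same torque, τ_max = 16T/(πd³) is largest where d is smallest — segment AB (d = 33.8 mm).
τ_max = 16·586.0/(π·(0.0338)³) = 7.729×10^7 Pa.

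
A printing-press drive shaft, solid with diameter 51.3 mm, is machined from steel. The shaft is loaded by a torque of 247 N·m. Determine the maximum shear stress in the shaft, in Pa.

J = πd⁴/32 = π(0.0513)⁴/32 = 6.799×10^-7 m⁴.
τ_max = T·r/J = 247.0 × 0.0256 / 6.799×10^-7 = 9.318×10^6 Pa.

9.32e6 Pa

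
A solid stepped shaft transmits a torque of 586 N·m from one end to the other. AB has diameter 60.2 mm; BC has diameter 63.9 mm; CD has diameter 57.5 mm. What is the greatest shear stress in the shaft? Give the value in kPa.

Under the same torque, τ_max = 16T/(πd³) is largest where d is smallest — segment CD (d = 57.5 mm).
τ_max = 16·586.0/(π·(0.0575)³) = 1.570×10^7 Pa.

15700 kPa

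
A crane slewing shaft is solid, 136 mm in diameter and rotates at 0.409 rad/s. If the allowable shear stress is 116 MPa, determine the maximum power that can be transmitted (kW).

J = πd⁴/32 = π(0.136)⁴/32 = 3.359×10^-5 m⁴.
T_max = τ_allow·J/r = 1.16×10^8 × 3.359×10^-5 / 0.0680 = 57290 N·m.
ω = 0.409 rad/s, so P_max = T_max·ω = 2.343×10^4 W.

23.4 kW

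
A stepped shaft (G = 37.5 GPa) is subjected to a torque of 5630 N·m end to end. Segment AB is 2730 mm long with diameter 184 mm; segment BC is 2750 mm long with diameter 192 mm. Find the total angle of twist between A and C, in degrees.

J_AB = π(0.184)⁴/32 = 1.13×10^-4 m⁴; J_BC = π(0.192)⁴/32 = 1.33×10^-4 m⁴.
θ = (T/G)·Σ L_i/J_i = (5630/37.5×10⁹)·(2.73/1.13×10^-4 + 2.75/1.33×10^-4) = 6.737×10^-3 rad.

0.386°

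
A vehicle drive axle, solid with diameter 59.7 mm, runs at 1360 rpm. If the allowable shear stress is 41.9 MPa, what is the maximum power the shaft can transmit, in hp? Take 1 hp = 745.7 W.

334 hp

J = πd⁴/32 = π(0.0597)⁴/32 = 1.247×10^-6 m⁴.
T_max = τ_allow·J/r = 4.19×10^7 × 1.247×10^-6 / 0.0299 = 1751 N·m.
ω = 2π·1360/60 = 142.4 rad/s, so P_max = T_max·ω = 2.493×10^5 W.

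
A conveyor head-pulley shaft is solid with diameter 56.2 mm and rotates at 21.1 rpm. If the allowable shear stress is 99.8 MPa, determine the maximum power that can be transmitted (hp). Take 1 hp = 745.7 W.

J = πd⁴/32 = π(0.0562)⁴/32 = 9.794×10^-7 m⁴.
T_max = τ_allow·J/r = 9.98×10^7 × 9.794×10^-7 / 0.0281 = 3478 N·m.
ω = 2π·21.1/60 = 2.210 rad/s, so P_max = T_max·ω = 7686 W.

10.3 hp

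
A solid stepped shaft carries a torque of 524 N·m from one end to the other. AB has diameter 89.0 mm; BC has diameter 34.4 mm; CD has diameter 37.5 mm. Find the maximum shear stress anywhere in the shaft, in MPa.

Under the same torque, τ_max = 16T/(πd³) is largest where d is smallest — segment BC (d = 34.4 mm).
τ_max = 16·524.0/(π·(0.0344)³) = 6.556×10^7 Pa.

65.6 MPa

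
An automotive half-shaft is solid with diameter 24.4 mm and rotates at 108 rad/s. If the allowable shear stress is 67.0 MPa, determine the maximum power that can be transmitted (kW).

20.6 kW

J = πd⁴/32 = π(0.0244)⁴/32 = 3.480×10^-8 m⁴.
T_max = τ_allow·J/r = 6.70×10^7 × 3.480×10^-8 / 0.0122 = 191.1 N·m.
ω = 108 rad/s, so P_max = T_max·ω = 2.064×10^4 W.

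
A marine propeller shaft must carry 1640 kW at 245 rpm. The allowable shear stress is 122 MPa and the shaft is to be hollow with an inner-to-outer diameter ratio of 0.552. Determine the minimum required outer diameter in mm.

143 mm

ω = 2π·245/60 = 25.66 rad/s, so T = P/ω = 1640×10³ / 25.66 = 63920 N·m.
For a hollow shaft with d_i/d_o = 0.552: τ_max = 16T/(π d_o³ (1−k⁴)), so d_o = [16T/(π τ_allow (1−k⁴))]^(1/3) = [16·63920/(π·1.22×10^8·0.9072)]^(1/3) = 0.1433 m.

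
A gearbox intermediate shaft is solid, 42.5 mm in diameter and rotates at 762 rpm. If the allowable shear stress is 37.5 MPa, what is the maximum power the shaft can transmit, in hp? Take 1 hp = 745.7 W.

60.5 hp

J = πd⁴/32 = π(0.0425)⁴/32 = 3.203×10^-7 m⁴.
T_max = τ_allow·J/r = 3.75×10^7 × 3.203×10^-7 / 0.0213 = 565.2 N·m.
ω = 2π·762/60 = 79.80 rad/s, so P_max = T_max·ω = 4.510×10^4 W.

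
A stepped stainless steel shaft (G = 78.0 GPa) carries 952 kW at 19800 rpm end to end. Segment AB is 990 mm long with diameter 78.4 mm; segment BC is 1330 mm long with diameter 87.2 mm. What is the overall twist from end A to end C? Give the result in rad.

ω = 2π·19800/60 = 2073 rad/s, so T = P/ω = 952×10³ / 2073 = 459.1 N·m.
J_AB = π(0.0784)⁴/32 = 3.71×10^-6 m⁴; J_BC = π(0.0872)⁴/32 = 5.68×10^-6 m⁴.
θ = (T/G)·Σ L_i/J_i = (459.1/78.0×10⁹)·(0.990/3.71×10^-6 + 1.33/5.68×10^-6) = 2.950×10^-3 rad.

0.00295 rad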